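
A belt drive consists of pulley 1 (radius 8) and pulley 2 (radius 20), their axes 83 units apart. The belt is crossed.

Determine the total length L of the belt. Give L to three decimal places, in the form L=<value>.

crossed belt: β = asin((r1+r2)/C) = asin(28/83) = 19.7155°
wrap1 = wrap2 = π + 2β = 219.4309°
tangent length = C·cosβ = 78.1345
L = (r1+r2)·wrap + 2·C·cosβ = 28·3.8298 + 2·78.1345 = 263.5032

L=263.503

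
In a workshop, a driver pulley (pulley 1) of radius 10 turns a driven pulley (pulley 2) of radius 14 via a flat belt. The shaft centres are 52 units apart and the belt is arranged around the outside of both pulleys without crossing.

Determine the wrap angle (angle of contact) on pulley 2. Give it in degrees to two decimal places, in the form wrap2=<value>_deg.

wrap2=188.82_deg

open belt: β = asin((r2−r1)/C) = asin(4/52) = 4.4117°
wrap1 = π − 2β = 171.1765°
wrap2 = π + 2β = 188.8235°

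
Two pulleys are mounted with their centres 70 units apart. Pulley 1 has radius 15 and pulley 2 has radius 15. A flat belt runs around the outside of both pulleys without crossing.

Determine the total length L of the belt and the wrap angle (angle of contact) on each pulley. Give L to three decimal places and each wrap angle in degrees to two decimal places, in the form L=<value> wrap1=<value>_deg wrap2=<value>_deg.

open belt: β = asin((r2−r1)/C) = asin(0/70) = 0.0000°
wrap1 = π − 2β = 180.0000°
wrap2 = π + 2β = 180.0000°
tangent length = C·cosβ = 70.0000
L = r1·wrap1 + r2·wrap2 + 2·C·cosβ = 15·3.1416 + 15·3.1416 + 2·70.0000 = 234.2478

L=234.248 wrap1=180.00_deg wrap2=180.00_deg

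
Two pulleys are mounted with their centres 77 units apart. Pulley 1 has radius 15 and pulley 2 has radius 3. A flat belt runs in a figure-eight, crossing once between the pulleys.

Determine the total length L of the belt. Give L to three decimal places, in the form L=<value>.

L=214.776

crossed belt: β = asin((r1+r2)/C) = asin(18/77) = 13.5189°
wrap1 = wrap2 = π + 2β = 207.0378°
tangent length = C·cosβ = 74.8665
L = (r1+r2)·wrap + 2·C·cosβ = 18·3.6135 + 2·74.8665 = 214.7759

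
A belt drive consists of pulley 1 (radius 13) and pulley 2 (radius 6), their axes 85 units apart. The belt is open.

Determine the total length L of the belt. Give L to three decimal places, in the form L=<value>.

L=230.267

open belt: β = asin((r2−r1)/C) = asin(-7/85) = -4.7238°
wrap1 = π − 2β = 189.4477°
wrap2 = π + 2β = 170.5523°
tangent length = C·cosβ = 84.7113
L = r1·wrap1 + r2·wrap2 + 2·C·cosβ = 13·3.3065 + 6·2.9767 + 2·84.7113 = 230.2671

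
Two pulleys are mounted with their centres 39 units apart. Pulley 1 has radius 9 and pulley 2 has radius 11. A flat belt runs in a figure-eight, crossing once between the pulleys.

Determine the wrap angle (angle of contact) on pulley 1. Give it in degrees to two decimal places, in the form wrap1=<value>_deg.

crossed belt: β = asin((r1+r2)/C) = asin(20/39) = 30.8519°
wrap1 = wrap2 = π + 2β = 241.7038°

wrap1=241.70_deg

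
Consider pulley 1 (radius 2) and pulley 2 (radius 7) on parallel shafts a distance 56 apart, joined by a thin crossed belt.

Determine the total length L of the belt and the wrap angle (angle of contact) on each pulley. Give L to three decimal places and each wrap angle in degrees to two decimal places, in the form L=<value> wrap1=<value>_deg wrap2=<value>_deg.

L=141.724 wrap1=198.50_deg wrap2=198.50_deg

crossed belt: β = asin((r1+r2)/C) = asin(9/56) = 9.2484°
wrap1 = wrap2 = π + 2β = 198.4967°
tangent length = C·cosβ = 55.2721
L = (r1+r2)·wrap + 2·C·cosβ = 9·3.4644 + 2·55.2721 = 141.7239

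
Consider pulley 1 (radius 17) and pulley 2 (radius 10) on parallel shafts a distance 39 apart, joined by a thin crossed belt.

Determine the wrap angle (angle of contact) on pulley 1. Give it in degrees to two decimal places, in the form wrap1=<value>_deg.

crossed belt: β = asin((r1+r2)/C) = asin(27/39) = 43.8131°
wrap1 = wrap2 = π + 2β = 267.6261°

wrap1=267.63_deg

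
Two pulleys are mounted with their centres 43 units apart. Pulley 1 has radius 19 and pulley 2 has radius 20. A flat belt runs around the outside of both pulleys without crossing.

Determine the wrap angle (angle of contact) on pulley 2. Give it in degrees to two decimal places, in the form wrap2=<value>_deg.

open belt: β = asin((r2−r1)/C) = asin(1/43) = 1.3326°
wrap1 = π − 2β = 177.3348°
wrap2 = π + 2β = 182.6652°

wrap2=182.67_deg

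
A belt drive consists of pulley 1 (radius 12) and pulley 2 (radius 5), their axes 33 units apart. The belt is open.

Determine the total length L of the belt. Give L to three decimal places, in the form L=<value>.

open belt: β = asin((r2−r1)/C) = asin(-7/33) = -12.2467°
wrap1 = π − 2β = 204.4934°
wrap2 = π + 2β = 155.5066°
tangent length = C·cosβ = 32.2490
L = r1·wrap1 + r2·wrap2 + 2·C·cosβ = 12·3.5691 + 5·2.7141 + 2·32.2490 = 120.8976

L=120.898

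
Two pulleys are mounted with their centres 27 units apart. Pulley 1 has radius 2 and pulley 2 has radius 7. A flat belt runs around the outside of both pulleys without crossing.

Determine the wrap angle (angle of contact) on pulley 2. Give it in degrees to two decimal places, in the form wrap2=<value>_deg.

wrap2=201.34_deg

open belt: β = asin((r2−r1)/C) = asin(5/27) = 10.6719°
wrap1 = π − 2β = 158.6561°
wrap2 = π + 2β = 201.3439°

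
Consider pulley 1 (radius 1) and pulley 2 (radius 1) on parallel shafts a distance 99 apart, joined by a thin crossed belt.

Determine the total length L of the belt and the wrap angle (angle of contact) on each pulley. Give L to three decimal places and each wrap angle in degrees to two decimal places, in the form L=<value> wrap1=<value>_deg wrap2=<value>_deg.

L=204.324 wrap1=182.32_deg wrap2=182.32_deg

crossed belt: β = asin((r1+r2)/C) = asin(2/99) = 1.1576°
wrap1 = wrap2 = π + 2β = 182.3151°
tangent length = C·cosβ = 98.9798
L = (r1+r2)·wrap + 2·C·cosβ = 2·3.1820 + 2·98.9798 = 204.3236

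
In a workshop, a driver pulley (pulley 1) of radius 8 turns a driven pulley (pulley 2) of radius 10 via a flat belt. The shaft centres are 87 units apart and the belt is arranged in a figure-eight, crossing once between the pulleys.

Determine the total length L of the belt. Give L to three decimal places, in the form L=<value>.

crossed belt: β = asin((r1+r2)/C) = asin(18/87) = 11.9405°
wrap1 = wrap2 = π + 2β = 203.8811°
tangent length = C·cosβ = 85.1176
L = (r1+r2)·wrap + 2·C·cosβ = 18·3.5584 + 2·85.1176 = 234.2863

L=234.286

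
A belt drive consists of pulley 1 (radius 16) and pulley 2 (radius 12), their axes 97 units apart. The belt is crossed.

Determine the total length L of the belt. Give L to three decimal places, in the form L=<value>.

crossed belt: β = asin((r1+r2)/C) = asin(28/97) = 16.7777°
wrap1 = wrap2 = π + 2β = 213.5555°
tangent length = C·cosβ = 92.8709
L = (r1+r2)·wrap + 2·C·cosβ = 28·3.7272 + 2·92.8709 = 290.1046

L=290.105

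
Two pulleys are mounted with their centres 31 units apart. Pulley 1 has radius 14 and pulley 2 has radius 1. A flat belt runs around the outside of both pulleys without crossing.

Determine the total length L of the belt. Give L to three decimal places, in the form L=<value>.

L=114.660

open belt: β = asin((r2−r1)/C) = asin(-13/31) = -24.7939°
wrap1 = π − 2β = 229.5877°
wrap2 = π + 2β = 130.4123°
tangent length = C·cosβ = 28.1425
L = r1·wrap1 + r2·wrap2 + 2·C·cosβ = 14·4.0071 + 1·2.2761 + 2·28.1425 = 114.6600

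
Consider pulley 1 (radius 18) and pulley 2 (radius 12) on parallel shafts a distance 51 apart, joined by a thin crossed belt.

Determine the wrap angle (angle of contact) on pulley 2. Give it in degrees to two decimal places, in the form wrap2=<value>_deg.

wrap2=252.06_deg

crossed belt: β = asin((r1+r2)/C) = asin(30/51) = 36.0319°
wrap1 = wrap2 = π + 2β = 252.0638°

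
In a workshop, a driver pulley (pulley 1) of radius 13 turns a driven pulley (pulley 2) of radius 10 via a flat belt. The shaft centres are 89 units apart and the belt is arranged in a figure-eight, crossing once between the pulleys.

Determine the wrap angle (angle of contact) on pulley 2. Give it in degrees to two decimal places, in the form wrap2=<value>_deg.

wrap2=209.95_deg

crossed belt: β = asin((r1+r2)/C) = asin(23/89) = 14.9767°
wrap1 = wrap2 = π + 2β = 209.9535°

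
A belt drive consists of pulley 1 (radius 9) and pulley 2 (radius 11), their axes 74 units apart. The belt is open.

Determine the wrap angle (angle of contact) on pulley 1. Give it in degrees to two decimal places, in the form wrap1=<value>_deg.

open belt: β = asin((r2−r1)/C) = asin(2/74) = 1.5487°
wrap1 = π − 2β = 176.9026°
wrap2 = π + 2β = 183.0974°

wrap1=176.90_deg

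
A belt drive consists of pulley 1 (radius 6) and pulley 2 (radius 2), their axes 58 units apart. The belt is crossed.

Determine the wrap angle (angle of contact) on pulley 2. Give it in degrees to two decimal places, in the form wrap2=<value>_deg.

crossed belt: β = asin((r1+r2)/C) = asin(8/58) = 7.9281°
wrap1 = wrap2 = π + 2β = 195.8563°

wrap2=195.86_deg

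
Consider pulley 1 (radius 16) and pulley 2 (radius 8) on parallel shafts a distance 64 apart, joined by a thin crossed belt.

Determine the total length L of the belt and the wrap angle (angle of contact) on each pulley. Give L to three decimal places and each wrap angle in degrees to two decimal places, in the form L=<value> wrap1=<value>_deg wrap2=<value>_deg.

crossed belt: β = asin((r1+r2)/C) = asin(24/64) = 22.0243°
wrap1 = wrap2 = π + 2β = 224.0486°
tangent length = C·cosβ = 59.3296
L = (r1+r2)·wrap + 2·C·cosβ = 24·3.9104 + 2·59.3296 = 212.5084

L=212.508 wrap1=224.05_deg wrap2=224.05_deg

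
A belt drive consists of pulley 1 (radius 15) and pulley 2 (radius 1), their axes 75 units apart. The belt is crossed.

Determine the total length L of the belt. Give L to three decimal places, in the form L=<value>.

L=203.692

crossed belt: β = asin((r1+r2)/C) = asin(16/75) = 12.3178°
wrap1 = wrap2 = π + 2β = 204.6355°
tangent length = C·cosβ = 73.2735
L = (r1+r2)·wrap + 2·C·cosβ = 16·3.5716 + 2·73.2735 = 203.6919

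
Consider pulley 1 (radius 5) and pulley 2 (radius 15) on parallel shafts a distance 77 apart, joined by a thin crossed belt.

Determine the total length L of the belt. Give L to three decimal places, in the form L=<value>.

crossed belt: β = asin((r1+r2)/C) = asin(20/77) = 15.0547°
wrap1 = wrap2 = π + 2β = 210.1093°
tangent length = C·cosβ = 74.3572
L = (r1+r2)·wrap + 2·C·cosβ = 20·3.6671 + 2·74.3572 = 222.0565

L=222.056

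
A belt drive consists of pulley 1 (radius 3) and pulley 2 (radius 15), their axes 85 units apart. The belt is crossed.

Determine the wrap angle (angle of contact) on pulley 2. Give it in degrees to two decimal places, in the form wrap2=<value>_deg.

crossed belt: β = asin((r1+r2)/C) = asin(18/85) = 12.2258°
wrap1 = wrap2 = π + 2β = 204.4516°

wrap2=204.45_deg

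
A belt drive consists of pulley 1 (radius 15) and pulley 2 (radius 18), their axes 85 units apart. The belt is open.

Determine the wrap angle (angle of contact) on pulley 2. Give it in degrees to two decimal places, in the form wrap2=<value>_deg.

open belt: β = asin((r2−r1)/C) = asin(3/85) = 2.0226°
wrap1 = π − 2β = 175.9548°
wrap2 = π + 2β = 184.0452°

wrap2=184.05_deg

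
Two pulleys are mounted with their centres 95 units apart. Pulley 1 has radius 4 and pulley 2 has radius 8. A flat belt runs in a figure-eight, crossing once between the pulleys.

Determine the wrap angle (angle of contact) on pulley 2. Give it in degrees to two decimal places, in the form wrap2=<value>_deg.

crossed belt: β = asin((r1+r2)/C) = asin(12/95) = 7.2567°
wrap1 = wrap2 = π + 2β = 194.5135°

wrap2=194.51_deg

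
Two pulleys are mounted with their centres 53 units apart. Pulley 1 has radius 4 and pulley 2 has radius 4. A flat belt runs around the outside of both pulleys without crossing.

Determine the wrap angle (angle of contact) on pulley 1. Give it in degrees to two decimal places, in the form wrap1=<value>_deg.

wrap1=180.00_deg

open belt: β = asin((r2−r1)/C) = asin(0/53) = 0.0000°
wrap1 = π − 2β = 180.0000°
wrap2 = π + 2β = 180.0000°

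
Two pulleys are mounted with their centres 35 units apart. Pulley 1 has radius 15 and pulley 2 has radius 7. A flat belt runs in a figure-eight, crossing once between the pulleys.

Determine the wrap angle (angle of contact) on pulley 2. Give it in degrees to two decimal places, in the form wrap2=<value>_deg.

wrap2=257.89_deg

crossed belt: β = asin((r1+r2)/C) = asin(22/35) = 38.9448°
wrap1 = wrap2 = π + 2β = 257.8896°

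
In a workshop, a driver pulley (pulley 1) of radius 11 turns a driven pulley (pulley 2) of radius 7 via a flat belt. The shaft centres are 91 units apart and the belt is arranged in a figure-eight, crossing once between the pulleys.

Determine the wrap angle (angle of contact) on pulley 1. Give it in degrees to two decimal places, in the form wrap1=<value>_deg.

wrap1=202.82_deg

crossed belt: β = asin((r1+r2)/C) = asin(18/91) = 11.4085°
wrap1 = wrap2 = π + 2β = 202.8169°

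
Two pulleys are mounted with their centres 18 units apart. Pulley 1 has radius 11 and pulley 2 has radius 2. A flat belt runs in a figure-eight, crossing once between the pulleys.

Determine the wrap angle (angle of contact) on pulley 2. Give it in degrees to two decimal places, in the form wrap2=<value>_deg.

crossed belt: β = asin((r1+r2)/C) = asin(13/18) = 46.2383°
wrap1 = wrap2 = π + 2β = 272.4765°

wrap2=272.48_deg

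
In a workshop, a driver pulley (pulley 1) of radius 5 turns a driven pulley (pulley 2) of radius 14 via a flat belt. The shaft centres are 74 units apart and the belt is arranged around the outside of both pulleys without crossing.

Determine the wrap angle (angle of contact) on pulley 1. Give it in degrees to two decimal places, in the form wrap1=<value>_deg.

open belt: β = asin((r2−r1)/C) = asin(9/74) = 6.9857°
wrap1 = π − 2β = 166.0286°
wrap2 = π + 2β = 193.9714°

wrap1=166.03_deg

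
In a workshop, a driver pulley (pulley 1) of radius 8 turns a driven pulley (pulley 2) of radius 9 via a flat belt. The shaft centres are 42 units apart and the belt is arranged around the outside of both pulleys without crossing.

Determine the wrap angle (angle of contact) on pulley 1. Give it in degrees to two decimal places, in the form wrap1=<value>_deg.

open belt: β = asin((r2−r1)/C) = asin(1/42) = 1.3643°
wrap1 = π − 2β = 177.2714°
wrap2 = π + 2β = 182.7286°

wrap1=177.27_deg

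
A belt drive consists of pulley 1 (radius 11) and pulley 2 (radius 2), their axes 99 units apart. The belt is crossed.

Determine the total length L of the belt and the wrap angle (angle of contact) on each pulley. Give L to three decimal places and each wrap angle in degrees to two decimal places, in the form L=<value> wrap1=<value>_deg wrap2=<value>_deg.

crossed belt: β = asin((r1+r2)/C) = asin(13/99) = 7.5455°
wrap1 = wrap2 = π + 2β = 195.0910°
tangent length = C·cosβ = 98.1428
L = (r1+r2)·wrap + 2·C·cosβ = 13·3.4050 + 2·98.1428 = 240.5502

L=240.550 wrap1=195.09_deg wrap2=195.09_deg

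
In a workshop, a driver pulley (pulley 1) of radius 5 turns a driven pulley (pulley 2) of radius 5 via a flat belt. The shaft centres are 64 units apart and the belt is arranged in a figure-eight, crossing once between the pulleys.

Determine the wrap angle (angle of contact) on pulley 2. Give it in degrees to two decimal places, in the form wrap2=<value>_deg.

crossed belt: β = asin((r1+r2)/C) = asin(10/64) = 8.9893°
wrap1 = wrap2 = π + 2β = 197.9786°

wrap2=197.98_deg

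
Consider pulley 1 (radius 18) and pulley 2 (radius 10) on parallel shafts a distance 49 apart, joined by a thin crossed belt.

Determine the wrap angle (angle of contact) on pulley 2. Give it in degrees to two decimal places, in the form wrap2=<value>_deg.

crossed belt: β = asin((r1+r2)/C) = asin(28/49) = 34.8499°
wrap1 = wrap2 = π + 2β = 249.6998°

wrap2=249.70_deg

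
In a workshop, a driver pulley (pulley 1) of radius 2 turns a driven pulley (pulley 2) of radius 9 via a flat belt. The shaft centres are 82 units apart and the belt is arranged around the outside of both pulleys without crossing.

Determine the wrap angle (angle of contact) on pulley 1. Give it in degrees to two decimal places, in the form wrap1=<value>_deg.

open belt: β = asin((r2−r1)/C) = asin(7/82) = 4.8971°
wrap1 = π − 2β = 170.2059°
wrap2 = π + 2β = 189.7941°

wrap1=170.21_deg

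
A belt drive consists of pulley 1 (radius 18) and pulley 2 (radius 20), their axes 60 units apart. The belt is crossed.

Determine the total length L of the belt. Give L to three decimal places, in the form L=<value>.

L=264.371

crossed belt: β = asin((r1+r2)/C) = asin(38/60) = 39.2965°
wrap1 = wrap2 = π + 2β = 258.5930°
tangent length = C·cosβ = 46.4327
L = (r1+r2)·wrap + 2·C·cosβ = 38·4.5133 + 2·46.4327 = 264.3708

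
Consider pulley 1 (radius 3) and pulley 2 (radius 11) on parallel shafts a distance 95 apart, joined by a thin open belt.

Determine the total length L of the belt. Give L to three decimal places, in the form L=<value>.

open belt: β = asin((r2−r1)/C) = asin(8/95) = 4.8306°
wrap1 = π − 2β = 170.3387°
wrap2 = π + 2β = 189.6613°
tangent length = C·cosβ = 94.6626
L = r1·wrap1 + r2·wrap2 + 2·C·cosβ = 3·2.9730 + 11·3.3102 + 2·94.6626 = 234.6564

L=234.656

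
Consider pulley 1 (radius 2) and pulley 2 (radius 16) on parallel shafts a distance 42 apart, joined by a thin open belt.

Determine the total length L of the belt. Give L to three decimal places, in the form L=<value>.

open belt: β = asin((r2−r1)/C) = asin(14/42) = 19.4712°
wrap1 = π − 2β = 141.0576°
wrap2 = π + 2β = 218.9424°
tangent length = C·cosβ = 39.5980
L = r1·wrap1 + r2·wrap2 + 2·C·cosβ = 2·2.4619 + 16·3.8213 + 2·39.5980 = 145.2601

L=145.260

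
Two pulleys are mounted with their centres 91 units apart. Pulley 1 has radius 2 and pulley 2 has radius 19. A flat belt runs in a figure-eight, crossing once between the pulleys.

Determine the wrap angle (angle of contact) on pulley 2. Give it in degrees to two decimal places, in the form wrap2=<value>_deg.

wrap2=206.68_deg

crossed belt: β = asin((r1+r2)/C) = asin(21/91) = 13.3424°
wrap1 = wrap2 = π + 2β = 206.6847°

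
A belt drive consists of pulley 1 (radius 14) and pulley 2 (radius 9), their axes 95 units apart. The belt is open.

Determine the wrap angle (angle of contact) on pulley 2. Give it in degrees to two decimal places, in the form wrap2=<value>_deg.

wrap2=173.97_deg

open belt: β = asin((r2−r1)/C) = asin(-5/95) = -3.0170°
wrap1 = π − 2β = 186.0339°
wrap2 = π + 2β = 173.9661°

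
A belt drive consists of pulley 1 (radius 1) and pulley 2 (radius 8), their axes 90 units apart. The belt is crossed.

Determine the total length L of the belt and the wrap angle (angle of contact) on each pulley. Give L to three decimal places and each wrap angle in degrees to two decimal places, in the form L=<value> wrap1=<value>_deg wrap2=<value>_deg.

L=209.175 wrap1=191.48_deg wrap2=191.48_deg

crossed belt: β = asin((r1+r2)/C) = asin(9/90) = 5.7392°
wrap1 = wrap2 = π + 2β = 191.4783°
tangent length = C·cosβ = 89.5489
L = (r1+r2)·wrap + 2·C·cosβ = 9·3.3419 + 2·89.5489 = 209.1751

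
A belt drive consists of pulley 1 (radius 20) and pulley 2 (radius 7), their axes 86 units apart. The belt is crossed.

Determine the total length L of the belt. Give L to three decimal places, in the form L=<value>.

L=265.372

crossed belt: β = asin((r1+r2)/C) = asin(27/86) = 18.2976°
wrap1 = wrap2 = π + 2β = 216.5953°
tangent length = C·cosβ = 81.6517
L = (r1+r2)·wrap + 2·C·cosβ = 27·3.7803 + 2·81.6517 = 265.3715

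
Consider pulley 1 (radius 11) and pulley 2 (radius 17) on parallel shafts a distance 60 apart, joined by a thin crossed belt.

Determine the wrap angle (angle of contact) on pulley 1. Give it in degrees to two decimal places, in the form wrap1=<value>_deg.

wrap1=235.64_deg

crossed belt: β = asin((r1+r2)/C) = asin(28/60) = 27.8181°
wrap1 = wrap2 = π + 2β = 235.6363°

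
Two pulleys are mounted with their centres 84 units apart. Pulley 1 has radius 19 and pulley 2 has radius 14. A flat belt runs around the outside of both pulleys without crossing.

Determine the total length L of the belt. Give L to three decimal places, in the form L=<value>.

open belt: β = asin((r2−r1)/C) = asin(-5/84) = -3.4125°
wrap1 = π − 2β = 186.8250°
wrap2 = π + 2β = 173.1750°
tangent length = C·cosβ = 83.8511
L = r1·wrap1 + r2·wrap2 + 2·C·cosβ = 19·3.2607 + 14·3.0225 + 2·83.8511 = 271.9703

L=271.970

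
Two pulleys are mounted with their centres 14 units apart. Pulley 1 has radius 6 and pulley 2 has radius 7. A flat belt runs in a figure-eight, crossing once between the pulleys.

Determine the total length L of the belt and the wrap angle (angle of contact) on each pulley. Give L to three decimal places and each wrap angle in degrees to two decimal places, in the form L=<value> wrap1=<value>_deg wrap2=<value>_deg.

L=82.187 wrap1=316.43_deg wrap2=316.43_deg

crossed belt: β = asin((r1+r2)/C) = asin(13/14) = 68.2132°
wrap1 = wrap2 = π + 2β = 316.4264°
tangent length = C·cosβ = 5.1962
L = (r1+r2)·wrap + 2·C·cosβ = 13·5.5227 + 2·5.1962 = 82.1872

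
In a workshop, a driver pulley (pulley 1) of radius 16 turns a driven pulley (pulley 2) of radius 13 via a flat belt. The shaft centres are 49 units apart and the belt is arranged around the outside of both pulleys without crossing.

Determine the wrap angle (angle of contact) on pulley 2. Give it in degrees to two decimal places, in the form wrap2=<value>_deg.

open belt: β = asin((r2−r1)/C) = asin(-3/49) = -3.5101°
wrap1 = π − 2β = 187.0202°
wrap2 = π + 2β = 172.9798°

wrap2=172.98_deg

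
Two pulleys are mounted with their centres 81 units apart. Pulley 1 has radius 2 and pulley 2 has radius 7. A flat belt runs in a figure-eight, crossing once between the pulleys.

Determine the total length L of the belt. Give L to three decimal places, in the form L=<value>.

L=191.275

crossed belt: β = asin((r1+r2)/C) = asin(9/81) = 6.3794°
wrap1 = wrap2 = π + 2β = 192.7587°
tangent length = C·cosβ = 80.4984
L = (r1+r2)·wrap + 2·C·cosβ = 9·3.3643 + 2·80.4984 = 191.2754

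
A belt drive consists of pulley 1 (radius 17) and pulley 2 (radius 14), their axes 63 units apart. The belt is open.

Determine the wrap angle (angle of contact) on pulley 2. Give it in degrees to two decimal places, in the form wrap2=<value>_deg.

open belt: β = asin((r2−r1)/C) = asin(-3/63) = -2.7294°
wrap1 = π − 2β = 185.4588°
wrap2 = π + 2β = 174.5412°

wrap2=174.54_deg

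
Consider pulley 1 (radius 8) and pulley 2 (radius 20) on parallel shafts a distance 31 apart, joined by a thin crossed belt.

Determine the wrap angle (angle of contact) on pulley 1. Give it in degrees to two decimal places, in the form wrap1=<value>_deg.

crossed belt: β = asin((r1+r2)/C) = asin(28/31) = 64.5854°
wrap1 = wrap2 = π + 2β = 309.1708°

wrap1=309.17_deg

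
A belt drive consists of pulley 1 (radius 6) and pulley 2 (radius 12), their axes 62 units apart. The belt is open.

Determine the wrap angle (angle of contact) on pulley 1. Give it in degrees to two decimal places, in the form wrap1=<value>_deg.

open belt: β = asin((r2−r1)/C) = asin(6/62) = 5.5534°
wrap1 = π − 2β = 168.8931°
wrap2 = π + 2β = 191.1069°

wrap1=168.89_deg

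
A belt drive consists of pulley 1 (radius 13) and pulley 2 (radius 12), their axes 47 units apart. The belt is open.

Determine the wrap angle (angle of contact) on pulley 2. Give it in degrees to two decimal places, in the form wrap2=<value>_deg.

wrap2=177.56_deg

open belt: β = asin((r2−r1)/C) = asin(-1/47) = -1.2192°
wrap1 = π − 2β = 182.4383°
wrap2 = π + 2β = 177.5617°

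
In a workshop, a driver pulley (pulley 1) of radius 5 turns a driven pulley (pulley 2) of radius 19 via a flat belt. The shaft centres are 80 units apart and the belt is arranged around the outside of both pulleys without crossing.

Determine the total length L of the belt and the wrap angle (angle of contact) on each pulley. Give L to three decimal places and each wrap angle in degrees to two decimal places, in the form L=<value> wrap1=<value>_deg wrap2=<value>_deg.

L=237.855 wrap1=159.84_deg wrap2=200.16_deg

open belt: β = asin((r2−r1)/C) = asin(14/80) = 10.0787°
wrap1 = π − 2β = 159.8427°
wrap2 = π + 2β = 200.1573°
tangent length = C·cosβ = 78.7655
L = r1·wrap1 + r2·wrap2 + 2·C·cosβ = 5·2.7898 + 19·3.4934 + 2·78.7655 = 237.8545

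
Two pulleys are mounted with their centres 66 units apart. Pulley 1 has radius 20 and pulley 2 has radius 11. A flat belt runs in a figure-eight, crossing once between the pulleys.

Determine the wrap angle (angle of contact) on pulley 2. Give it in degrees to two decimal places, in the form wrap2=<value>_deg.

crossed belt: β = asin((r1+r2)/C) = asin(31/66) = 28.0146°
wrap1 = wrap2 = π + 2β = 236.0293°

wrap2=236.03_deg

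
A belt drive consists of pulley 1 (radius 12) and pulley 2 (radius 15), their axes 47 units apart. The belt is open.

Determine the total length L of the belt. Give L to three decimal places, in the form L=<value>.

L=179.015

open belt: β = asin((r2−r1)/C) = asin(3/47) = 3.6597°
wrap1 = π − 2β = 172.6807°
wrap2 = π + 2β = 187.3193°
tangent length = C·cosβ = 46.9042
L = r1·wrap1 + r2·wrap2 + 2·C·cosβ = 12·3.0138 + 15·3.2693 + 2·46.9042 = 179.0146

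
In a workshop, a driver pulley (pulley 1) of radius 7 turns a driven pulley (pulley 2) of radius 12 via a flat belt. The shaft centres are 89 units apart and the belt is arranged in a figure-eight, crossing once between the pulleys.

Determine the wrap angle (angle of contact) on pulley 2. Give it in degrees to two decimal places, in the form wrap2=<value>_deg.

crossed belt: β = asin((r1+r2)/C) = asin(19/89) = 12.3266°
wrap1 = wrap2 = π + 2β = 204.6531°

wrap2=204.65_deg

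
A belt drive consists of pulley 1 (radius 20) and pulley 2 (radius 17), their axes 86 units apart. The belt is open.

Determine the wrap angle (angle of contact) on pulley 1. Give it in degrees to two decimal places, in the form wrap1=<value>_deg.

wrap1=184.00_deg

open belt: β = asin((r2−r1)/C) = asin(-3/86) = -1.9991°
wrap1 = π − 2β = 183.9982°
wrap2 = π + 2β = 176.0018°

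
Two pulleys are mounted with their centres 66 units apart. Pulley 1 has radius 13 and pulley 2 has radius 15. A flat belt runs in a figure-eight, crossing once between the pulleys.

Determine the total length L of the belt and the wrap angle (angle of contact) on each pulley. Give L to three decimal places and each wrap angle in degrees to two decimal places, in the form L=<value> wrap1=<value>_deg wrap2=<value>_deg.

L=232.032 wrap1=230.21_deg wrap2=230.21_deg

crossed belt: β = asin((r1+r2)/C) = asin(28/66) = 25.1027°
wrap1 = wrap2 = π + 2β = 230.2054°
tangent length = C·cosβ = 59.7662
L = (r1+r2)·wrap + 2·C·cosβ = 28·4.0178 + 2·59.7662 = 232.0320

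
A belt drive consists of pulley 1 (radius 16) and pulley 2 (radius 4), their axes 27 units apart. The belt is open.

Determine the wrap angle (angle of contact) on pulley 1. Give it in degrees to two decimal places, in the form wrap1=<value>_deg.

open belt: β = asin((r2−r1)/C) = asin(-12/27) = -26.3878°
wrap1 = π − 2β = 232.7756°
wrap2 = π + 2β = 127.2244°

wrap1=232.78_deg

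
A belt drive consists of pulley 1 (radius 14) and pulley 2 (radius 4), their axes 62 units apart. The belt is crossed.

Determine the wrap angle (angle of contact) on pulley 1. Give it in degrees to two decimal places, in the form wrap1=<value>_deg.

crossed belt: β = asin((r1+r2)/C) = asin(18/62) = 16.8773°
wrap1 = wrap2 = π + 2β = 213.7545°

wrap1=213.75_deg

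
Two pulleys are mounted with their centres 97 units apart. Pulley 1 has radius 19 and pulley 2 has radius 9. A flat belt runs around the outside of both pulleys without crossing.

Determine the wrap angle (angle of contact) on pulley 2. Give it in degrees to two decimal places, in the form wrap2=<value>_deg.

wrap2=168.17_deg

open belt: β = asin((r2−r1)/C) = asin(-10/97) = -5.9173°
wrap1 = π − 2β = 191.8346°
wrap2 = π + 2β = 168.1654°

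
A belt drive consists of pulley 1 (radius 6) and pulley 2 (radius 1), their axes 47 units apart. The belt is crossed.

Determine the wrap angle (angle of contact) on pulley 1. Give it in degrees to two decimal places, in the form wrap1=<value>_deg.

wrap1=197.13_deg

crossed belt: β = asin((r1+r2)/C) = asin(7/47) = 8.5653°
wrap1 = wrap2 = π + 2β = 197.1306°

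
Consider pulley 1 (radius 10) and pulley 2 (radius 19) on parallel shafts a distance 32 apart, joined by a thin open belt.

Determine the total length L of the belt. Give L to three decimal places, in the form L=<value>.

open belt: β = asin((r2−r1)/C) = asin(9/32) = 16.3348°
wrap1 = π − 2β = 147.3304°
wrap2 = π + 2β = 212.6696°
tangent length = C·cosβ = 30.7083
L = r1·wrap1 + r2·wrap2 + 2·C·cosβ = 10·2.5714 + 19·3.7118 + 2·30.7083 = 157.6545

L=157.655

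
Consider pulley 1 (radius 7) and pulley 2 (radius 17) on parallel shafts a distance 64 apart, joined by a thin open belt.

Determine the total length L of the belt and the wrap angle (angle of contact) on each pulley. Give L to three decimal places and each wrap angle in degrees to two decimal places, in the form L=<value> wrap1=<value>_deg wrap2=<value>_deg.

L=204.964 wrap1=162.02_deg wrap2=197.98_deg

open belt: β = asin((r2−r1)/C) = asin(10/64) = 8.9893°
wrap1 = π − 2β = 162.0214°
wrap2 = π + 2β = 197.9786°
tangent length = C·cosβ = 63.2139
L = r1·wrap1 + r2·wrap2 + 2·C·cosβ = 7·2.8278 + 17·3.4554 + 2·63.2139 = 204.9639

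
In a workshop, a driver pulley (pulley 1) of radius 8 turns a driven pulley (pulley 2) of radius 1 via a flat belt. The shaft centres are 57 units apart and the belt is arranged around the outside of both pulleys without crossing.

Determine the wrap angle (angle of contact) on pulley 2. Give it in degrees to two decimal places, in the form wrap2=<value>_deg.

wrap2=165.89_deg

open belt: β = asin((r2−r1)/C) = asin(-7/57) = -7.0541°
wrap1 = π − 2β = 194.1083°
wrap2 = π + 2β = 165.8917°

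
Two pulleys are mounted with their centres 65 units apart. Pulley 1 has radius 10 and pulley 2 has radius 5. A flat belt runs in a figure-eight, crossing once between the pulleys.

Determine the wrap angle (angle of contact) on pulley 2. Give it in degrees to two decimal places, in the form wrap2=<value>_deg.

wrap2=206.68_deg

crossed belt: β = asin((r1+r2)/C) = asin(15/65) = 13.3424°
wrap1 = wrap2 = π + 2β = 206.6847°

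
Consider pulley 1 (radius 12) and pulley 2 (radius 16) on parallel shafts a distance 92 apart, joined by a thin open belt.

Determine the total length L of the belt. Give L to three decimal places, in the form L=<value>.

open belt: β = asin((r2−r1)/C) = asin(4/92) = 2.4919°
wrap1 = π − 2β = 175.0162°
wrap2 = π + 2β = 184.9838°
tangent length = C·cosβ = 91.9130
L = r1·wrap1 + r2·wrap2 + 2·C·cosβ = 12·3.0546 + 16·3.2286 + 2·91.9130 = 272.1385

L=272.139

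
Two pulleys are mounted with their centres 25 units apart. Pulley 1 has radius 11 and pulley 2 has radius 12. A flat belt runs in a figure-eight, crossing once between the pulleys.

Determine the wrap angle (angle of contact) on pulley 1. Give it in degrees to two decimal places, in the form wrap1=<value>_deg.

crossed belt: β = asin((r1+r2)/C) = asin(23/25) = 66.9261°
wrap1 = wrap2 = π + 2β = 313.8522°

wrap1=313.85_deg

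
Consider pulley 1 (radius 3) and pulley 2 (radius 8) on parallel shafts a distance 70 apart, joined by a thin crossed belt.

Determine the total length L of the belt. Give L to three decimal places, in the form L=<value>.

crossed belt: β = asin((r1+r2)/C) = asin(11/70) = 9.0411°
wrap1 = wrap2 = π + 2β = 198.0822°
tangent length = C·cosβ = 69.1303
L = (r1+r2)·wrap + 2·C·cosβ = 11·3.4572 + 2·69.1303 = 176.2897

L=176.290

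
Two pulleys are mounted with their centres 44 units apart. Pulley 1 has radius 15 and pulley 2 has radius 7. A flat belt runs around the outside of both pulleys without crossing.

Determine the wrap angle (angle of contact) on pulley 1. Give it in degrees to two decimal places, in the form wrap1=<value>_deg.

wrap1=200.95_deg

open belt: β = asin((r2−r1)/C) = asin(-8/44) = -10.4757°
wrap1 = π − 2β = 200.9514°
wrap2 = π + 2β = 159.0486°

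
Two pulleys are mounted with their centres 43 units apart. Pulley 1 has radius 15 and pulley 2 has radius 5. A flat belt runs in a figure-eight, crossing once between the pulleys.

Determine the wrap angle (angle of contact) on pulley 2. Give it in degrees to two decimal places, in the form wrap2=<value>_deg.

wrap2=235.44_deg

crossed belt: β = asin((r1+r2)/C) = asin(20/43) = 27.7177°
wrap1 = wrap2 = π + 2β = 235.4355°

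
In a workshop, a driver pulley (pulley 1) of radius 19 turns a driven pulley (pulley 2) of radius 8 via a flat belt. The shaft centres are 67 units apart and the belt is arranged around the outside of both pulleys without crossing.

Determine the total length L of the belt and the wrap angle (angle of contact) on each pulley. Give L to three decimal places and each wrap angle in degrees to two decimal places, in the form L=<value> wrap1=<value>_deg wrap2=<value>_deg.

open belt: β = asin((r2−r1)/C) = asin(-11/67) = -9.4496°
wrap1 = π − 2β = 198.8991°
wrap2 = π + 2β = 161.1009°
tangent length = C·cosβ = 66.0908
L = r1·wrap1 + r2·wrap2 + 2·C·cosβ = 19·3.4714 + 8·2.8117 + 2·66.0908 = 220.6331

L=220.633 wrap1=198.90_deg wrap2=161.10_deg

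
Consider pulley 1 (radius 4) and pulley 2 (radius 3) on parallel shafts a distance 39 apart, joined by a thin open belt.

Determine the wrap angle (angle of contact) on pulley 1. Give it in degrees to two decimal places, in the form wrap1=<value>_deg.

wrap1=182.94_deg

open belt: β = asin((r2−r1)/C) = asin(-1/39) = -1.4693°
wrap1 = π − 2β = 182.9386°
wrap2 = π + 2β = 177.0614°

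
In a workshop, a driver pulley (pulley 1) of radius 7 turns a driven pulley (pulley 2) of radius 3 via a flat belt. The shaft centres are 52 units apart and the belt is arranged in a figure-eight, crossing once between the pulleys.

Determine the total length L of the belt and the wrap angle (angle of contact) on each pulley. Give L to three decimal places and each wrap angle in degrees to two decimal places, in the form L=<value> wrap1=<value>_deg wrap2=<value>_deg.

L=137.345 wrap1=202.17_deg wrap2=202.17_deg

crossed belt: β = asin((r1+r2)/C) = asin(10/52) = 11.0875°
wrap1 = wrap2 = π + 2β = 202.1750°
tangent length = C·cosβ = 51.0294
L = (r1+r2)·wrap + 2·C·cosβ = 10·3.5286 + 2·51.0294 = 137.3450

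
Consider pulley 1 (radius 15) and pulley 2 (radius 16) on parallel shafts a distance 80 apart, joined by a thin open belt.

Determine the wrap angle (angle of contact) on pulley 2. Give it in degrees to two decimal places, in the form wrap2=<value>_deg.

open belt: β = asin((r2−r1)/C) = asin(1/80) = 0.7162°
wrap1 = π − 2β = 178.5676°
wrap2 = π + 2β = 181.4324°

wrap2=181.43_deg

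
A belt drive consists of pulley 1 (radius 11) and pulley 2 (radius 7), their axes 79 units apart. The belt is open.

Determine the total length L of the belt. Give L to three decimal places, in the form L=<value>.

open belt: β = asin((r2−r1)/C) = asin(-4/79) = -2.9023°
wrap1 = π − 2β = 185.8046°
wrap2 = π + 2β = 174.1954°
tangent length = C·cosβ = 78.8987
L = r1·wrap1 + r2·wrap2 + 2·C·cosβ = 11·3.2429 + 7·3.0403 + 2·78.8987 = 214.7512

L=214.751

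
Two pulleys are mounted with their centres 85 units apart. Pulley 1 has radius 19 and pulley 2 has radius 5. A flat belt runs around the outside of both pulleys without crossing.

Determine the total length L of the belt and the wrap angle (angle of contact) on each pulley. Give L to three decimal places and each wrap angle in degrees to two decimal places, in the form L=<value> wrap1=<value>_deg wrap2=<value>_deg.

open belt: β = asin((r2−r1)/C) = asin(-14/85) = -9.4801°
wrap1 = π − 2β = 198.9603°
wrap2 = π + 2β = 161.0397°
tangent length = C·cosβ = 83.8391
L = r1·wrap1 + r2·wrap2 + 2·C·cosβ = 19·3.4725 + 5·2.8107 + 2·83.8391 = 247.7094

L=247.709 wrap1=198.96_deg wrap2=161.04_deg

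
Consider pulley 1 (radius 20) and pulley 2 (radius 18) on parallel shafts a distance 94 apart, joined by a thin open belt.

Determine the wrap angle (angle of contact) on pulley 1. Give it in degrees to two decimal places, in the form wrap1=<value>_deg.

wrap1=182.44_deg

open belt: β = asin((r2−r1)/C) = asin(-2/94) = -1.2192°
wrap1 = π − 2β = 182.4383°
wrap2 = π + 2β = 177.5617°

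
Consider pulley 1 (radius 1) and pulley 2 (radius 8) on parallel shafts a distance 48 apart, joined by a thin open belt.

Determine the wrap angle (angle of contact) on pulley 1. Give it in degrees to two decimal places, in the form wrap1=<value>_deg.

wrap1=163.23_deg

open belt: β = asin((r2−r1)/C) = asin(7/48) = 8.3855°
wrap1 = π − 2β = 163.2289°
wrap2 = π + 2β = 196.7711°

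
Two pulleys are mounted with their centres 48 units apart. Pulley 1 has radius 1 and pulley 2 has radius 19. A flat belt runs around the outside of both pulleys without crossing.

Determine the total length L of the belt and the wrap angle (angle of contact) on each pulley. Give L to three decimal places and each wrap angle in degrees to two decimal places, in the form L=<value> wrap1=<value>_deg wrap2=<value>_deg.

open belt: β = asin((r2−r1)/C) = asin(18/48) = 22.0243°
wrap1 = π − 2β = 135.9514°
wrap2 = π + 2β = 224.0486°
tangent length = C·cosβ = 44.4972
L = r1·wrap1 + r2·wrap2 + 2·C·cosβ = 1·2.3728 + 19·3.9104 + 2·44.4972 = 165.6645

L=165.665 wrap1=135.95_deg wrap2=224.05_deg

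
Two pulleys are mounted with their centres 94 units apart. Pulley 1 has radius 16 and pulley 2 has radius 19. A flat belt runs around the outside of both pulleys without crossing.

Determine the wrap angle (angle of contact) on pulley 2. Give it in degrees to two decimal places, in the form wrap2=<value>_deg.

open belt: β = asin((r2−r1)/C) = asin(3/94) = 1.8289°
wrap1 = π − 2β = 176.3422°
wrap2 = π + 2β = 183.6578°

wrap2=183.66_deg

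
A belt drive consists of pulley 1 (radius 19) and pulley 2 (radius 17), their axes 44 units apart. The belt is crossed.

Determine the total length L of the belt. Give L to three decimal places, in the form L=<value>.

crossed belt: β = asin((r1+r2)/C) = asin(36/44) = 54.9032°
wrap1 = wrap2 = π + 2β = 289.8064°
tangent length = C·cosβ = 25.2982
L = (r1+r2)·wrap + 2·C·cosβ = 36·5.0581 + 2·25.2982 = 232.6872

L=232.687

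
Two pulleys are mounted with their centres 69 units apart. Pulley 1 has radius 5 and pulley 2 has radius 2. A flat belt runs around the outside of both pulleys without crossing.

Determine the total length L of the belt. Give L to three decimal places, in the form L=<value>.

L=160.122

open belt: β = asin((r2−r1)/C) = asin(-3/69) = -2.4919°
wrap1 = π − 2β = 184.9838°
wrap2 = π + 2β = 175.0162°
tangent length = C·cosβ = 68.9348
L = r1·wrap1 + r2·wrap2 + 2·C·cosβ = 5·3.2286 + 2·3.0546 + 2·68.9348 = 160.1216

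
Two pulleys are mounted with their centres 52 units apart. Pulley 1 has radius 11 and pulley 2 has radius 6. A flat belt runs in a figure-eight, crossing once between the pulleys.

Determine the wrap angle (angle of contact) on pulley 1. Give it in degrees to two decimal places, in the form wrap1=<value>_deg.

wrap1=218.16_deg

crossed belt: β = asin((r1+r2)/C) = asin(17/52) = 19.0821°
wrap1 = wrap2 = π + 2β = 218.1642°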